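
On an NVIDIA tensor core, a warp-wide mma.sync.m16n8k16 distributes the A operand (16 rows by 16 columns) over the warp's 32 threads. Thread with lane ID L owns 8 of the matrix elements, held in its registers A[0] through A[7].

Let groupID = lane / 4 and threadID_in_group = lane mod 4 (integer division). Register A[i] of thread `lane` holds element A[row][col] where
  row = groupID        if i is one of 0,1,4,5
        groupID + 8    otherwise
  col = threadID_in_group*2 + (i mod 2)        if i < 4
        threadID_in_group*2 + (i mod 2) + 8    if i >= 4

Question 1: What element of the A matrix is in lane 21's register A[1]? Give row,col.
L=21->g=21>>2=5, t=21&3=1
[1]->row 5+0=5  col 1·2+1+0=3

5,3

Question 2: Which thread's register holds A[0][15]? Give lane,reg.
r: 0->gid=0,r8=0  c: 15->c8=1,tid=3,i&1=1
L=0*4+3=3  i=1*4+0*2+1=5

3,5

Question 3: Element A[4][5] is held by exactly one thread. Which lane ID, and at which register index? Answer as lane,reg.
18,1

r: 4->gid=4,r8=0  c: 5->c8=0,tid=2,i&1=1
L=4*4+2=18  i=0*4+0*2+1=1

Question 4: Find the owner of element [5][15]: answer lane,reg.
r=5->g=5,rb=0  c=15->cb=1,t=3,b0=1
L=5*4+3=23  i=1*4+0*2+1=5

23,5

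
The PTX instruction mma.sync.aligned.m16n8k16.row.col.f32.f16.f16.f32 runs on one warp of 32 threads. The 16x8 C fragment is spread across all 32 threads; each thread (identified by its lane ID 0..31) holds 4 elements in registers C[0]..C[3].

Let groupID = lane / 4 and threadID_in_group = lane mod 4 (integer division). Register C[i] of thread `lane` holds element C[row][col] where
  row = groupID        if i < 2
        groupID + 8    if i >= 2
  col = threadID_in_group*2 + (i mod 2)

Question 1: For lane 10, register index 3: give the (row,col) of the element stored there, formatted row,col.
lane 10→10/4=2, 10 mod 4=2
i=3  r:2+8→10  c:2·2+1→5

10,5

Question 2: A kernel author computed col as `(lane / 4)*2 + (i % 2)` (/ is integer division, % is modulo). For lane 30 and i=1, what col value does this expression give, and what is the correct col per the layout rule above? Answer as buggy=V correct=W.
buggy=15 correct=5

`(lane / 4)*2 + (i % 2)`[30,1]→15
lane 30: G=7 (30/4), T=2 (30%4)
i=1: r=7+0=7, c=2*2+1=5
col: 15 vs 5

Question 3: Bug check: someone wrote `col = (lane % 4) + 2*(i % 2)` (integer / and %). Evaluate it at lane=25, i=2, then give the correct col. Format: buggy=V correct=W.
`(lane % 4) + 2*(i % 2)`[25,2]=>1
25: grp=6,tig=1
[2] (6+8,1*2+0) = (14,2)
col: 1 vs 2

buggy=1 correct=2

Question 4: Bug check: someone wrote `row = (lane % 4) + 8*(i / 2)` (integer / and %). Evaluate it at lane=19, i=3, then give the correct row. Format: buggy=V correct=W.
`(lane % 4) + 8*(i / 2)`[19,3]→11
lane 19: G=4 (19/4), T=3 (19%4)
i=3: r=4+8=12, c=3*2+1=7
row: 11 vs 12

buggy=11 correct=12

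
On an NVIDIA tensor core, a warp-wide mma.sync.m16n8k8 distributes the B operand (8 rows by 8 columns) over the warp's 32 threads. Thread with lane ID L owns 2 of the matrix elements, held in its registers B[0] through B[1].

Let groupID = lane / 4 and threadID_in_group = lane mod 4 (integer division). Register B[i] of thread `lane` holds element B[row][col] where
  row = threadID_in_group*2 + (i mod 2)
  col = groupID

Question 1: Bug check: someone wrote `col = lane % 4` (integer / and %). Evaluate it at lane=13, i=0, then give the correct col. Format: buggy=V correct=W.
buggy=1 correct=3

`lane % 4`[13,0]⇒1
lane 13⇒13/4=3, 13 mod 4=1
i=0  r:2·1+0⇒2  c:3
col: 1 vs 3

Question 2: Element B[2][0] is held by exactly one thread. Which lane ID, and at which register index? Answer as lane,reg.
1,0

c=0→G=0  r=2→T=1,p=0
L=0*4+1=1  i=0=0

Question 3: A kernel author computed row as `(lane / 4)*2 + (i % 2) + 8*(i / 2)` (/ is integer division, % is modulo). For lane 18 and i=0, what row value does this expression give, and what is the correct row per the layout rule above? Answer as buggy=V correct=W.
buggy=8 correct=4

`(lane / 4)*2 + (i % 2) + 8*(i / 2)`[18,0]⇒8
L=18⇒gr=18>>2=4, th=18&3=2
[0]⇒row 2·2+0=4  col gr=4
row: 8 vs 4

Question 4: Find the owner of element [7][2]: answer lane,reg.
11,1

c: 2->gid=2  r: 7->tid=3,i&1=1
L=2*4+3=11  i=1=1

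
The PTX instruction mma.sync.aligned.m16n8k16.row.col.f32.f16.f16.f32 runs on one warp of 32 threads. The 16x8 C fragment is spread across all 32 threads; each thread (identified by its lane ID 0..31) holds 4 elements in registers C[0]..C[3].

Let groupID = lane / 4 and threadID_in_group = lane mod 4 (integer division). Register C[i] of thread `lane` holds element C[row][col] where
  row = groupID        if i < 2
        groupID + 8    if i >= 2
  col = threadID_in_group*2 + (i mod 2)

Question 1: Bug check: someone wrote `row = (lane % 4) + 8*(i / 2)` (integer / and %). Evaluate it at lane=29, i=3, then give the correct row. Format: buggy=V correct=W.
buggy=9 correct=15

`(lane % 4) + 8*(i / 2)`[29,3]⇒9
lane 29: gr=7 (29/4), th=1 (29%4)
i=3: r=7+8=15, c=1*2+1=3
row: 9 vs 15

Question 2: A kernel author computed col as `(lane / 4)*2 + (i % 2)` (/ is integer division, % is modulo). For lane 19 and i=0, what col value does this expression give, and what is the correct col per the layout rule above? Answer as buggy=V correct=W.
`(lane / 4)*2 + (i % 2)`[19,0]→8
lane 19→19/4=4, 19 mod 4=3
i=0  r:4+0→4  c:2·3+0→6
col: 8 vs 6

buggy=8 correct=6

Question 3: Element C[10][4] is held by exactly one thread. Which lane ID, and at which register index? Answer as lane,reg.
r: 10->gid=2,r8=1  c: 4->tid=2,i&1=0
L=2*4+2=10  i=1*2+0=2

10,2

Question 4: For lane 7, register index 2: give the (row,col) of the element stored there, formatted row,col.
lane 7→7/4=1, 7 mod 4=3
i=2  r:1+8→9  c:2·3+0→6

9,6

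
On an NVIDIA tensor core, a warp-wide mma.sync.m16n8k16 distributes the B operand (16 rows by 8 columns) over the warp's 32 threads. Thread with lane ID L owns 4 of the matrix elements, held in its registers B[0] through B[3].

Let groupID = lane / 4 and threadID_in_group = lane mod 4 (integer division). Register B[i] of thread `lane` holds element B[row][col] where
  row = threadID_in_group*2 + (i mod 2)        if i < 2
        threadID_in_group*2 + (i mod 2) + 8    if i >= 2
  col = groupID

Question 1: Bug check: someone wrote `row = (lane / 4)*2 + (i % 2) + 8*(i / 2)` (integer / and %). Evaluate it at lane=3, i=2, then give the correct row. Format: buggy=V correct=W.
`(lane / 4)*2 + (i % 2) + 8*(i / 2)`[3,2]→8
L=3→G=3>>2=0, T=3&3=3
[2]→row 3·2+0+8=14  col G=0
row: 8 vs 14

buggy=8 correct=14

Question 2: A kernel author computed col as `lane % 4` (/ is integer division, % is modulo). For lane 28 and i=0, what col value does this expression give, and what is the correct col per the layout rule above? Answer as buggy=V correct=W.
buggy=0 correct=7

`lane % 4`[28,0]=>0
28: grp=7,tig=0
[0] (0*2+0+0,7) = (0,7)
col: 0 vs 7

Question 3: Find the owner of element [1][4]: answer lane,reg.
c=4→G=4  r=1→rhi=0,T=0,p=1
L=4*4+0=16  i=0*2+1=1

16,1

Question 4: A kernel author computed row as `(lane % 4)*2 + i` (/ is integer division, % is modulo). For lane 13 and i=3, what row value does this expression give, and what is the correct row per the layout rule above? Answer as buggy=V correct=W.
`(lane % 4)*2 + i`[13,3]⇒5
lane 13⇒13/4=3, 13 mod 4=1
i=3  r:2·1+1+8⇒11  c:3
row: 5 vs 11

buggy=5 correct=11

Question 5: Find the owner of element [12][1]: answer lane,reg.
c: 1->gid=1  r: 12->r8=1,tid=2,i&1=0
L=1*4+2=6  i=1*2+0=2

6,2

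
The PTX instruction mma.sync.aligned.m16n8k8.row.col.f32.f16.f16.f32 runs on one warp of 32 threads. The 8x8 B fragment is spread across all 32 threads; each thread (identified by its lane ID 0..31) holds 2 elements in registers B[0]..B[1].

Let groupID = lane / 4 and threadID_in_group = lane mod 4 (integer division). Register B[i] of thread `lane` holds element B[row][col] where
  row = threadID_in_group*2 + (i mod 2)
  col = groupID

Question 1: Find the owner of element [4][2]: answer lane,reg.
10,0

c=2->g=2  r=4->t=2,b0=0
L=2*4+2=10  i=0=0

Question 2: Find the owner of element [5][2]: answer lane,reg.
c=2⇒gr=2  r=5⇒th=2,odd=1
L=2*4+2=10  i=1=1

10,1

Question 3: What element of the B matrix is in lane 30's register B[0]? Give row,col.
4,7

30: g=7,t=2
[0] (2*2+0,7) = (4,7)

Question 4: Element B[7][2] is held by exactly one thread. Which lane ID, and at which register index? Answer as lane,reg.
c=2→G=2  r=7→T=3,p=1
L=2*4+3=11  i=1=1

11,1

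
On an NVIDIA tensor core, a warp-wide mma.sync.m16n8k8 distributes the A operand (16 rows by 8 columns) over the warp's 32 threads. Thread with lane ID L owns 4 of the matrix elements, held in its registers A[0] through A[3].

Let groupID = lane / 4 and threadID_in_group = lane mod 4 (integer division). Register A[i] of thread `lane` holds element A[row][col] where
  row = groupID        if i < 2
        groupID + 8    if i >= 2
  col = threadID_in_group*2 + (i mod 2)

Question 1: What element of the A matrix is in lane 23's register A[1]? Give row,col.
lane 23: grp=5 (23/4), tig=3 (23%4)
i=1: r=5+0=5, c=3*2+1=7

5,7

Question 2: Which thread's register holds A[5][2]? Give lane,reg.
r=5⇒gr=5,Rb=0  c=2⇒th=1,odd=0
L=5*4+1=21  i=0*2+0=0

21,0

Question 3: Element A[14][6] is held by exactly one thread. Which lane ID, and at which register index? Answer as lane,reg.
r: 14->gid=6,r8=1  c: 6->tid=3,i&1=0
L=6*4+3=27  i=1*2+0=2

27,2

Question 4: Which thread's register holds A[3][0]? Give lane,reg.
r:3=>grp=3,rB=0  c:0=>tig=0,lo=0
L=3*4+0=12  i=0*2+0=0

12,0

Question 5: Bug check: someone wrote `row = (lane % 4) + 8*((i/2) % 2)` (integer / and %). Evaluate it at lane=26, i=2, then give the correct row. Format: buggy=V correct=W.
`(lane % 4) + 8*((i/2) % 2)`[26,2]=>10
L=26=>grp=26>>2=6, tig=26&3=2
[2]=>row 6+8=14  col 2·2+0=4
row: 10 vs 14

buggy=10 correct=14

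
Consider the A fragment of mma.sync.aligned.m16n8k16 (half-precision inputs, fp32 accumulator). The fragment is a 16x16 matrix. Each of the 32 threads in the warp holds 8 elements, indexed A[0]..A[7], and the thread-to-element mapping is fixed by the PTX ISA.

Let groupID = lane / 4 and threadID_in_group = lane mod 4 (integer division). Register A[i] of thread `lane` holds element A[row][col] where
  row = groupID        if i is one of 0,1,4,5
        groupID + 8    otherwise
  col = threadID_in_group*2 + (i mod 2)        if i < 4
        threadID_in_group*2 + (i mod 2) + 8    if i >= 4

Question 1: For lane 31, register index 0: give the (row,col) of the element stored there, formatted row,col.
7,6

31: gid=7,tid=3
[0] (7+0,3*2+0+0) = (7,6)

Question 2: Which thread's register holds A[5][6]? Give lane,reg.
r=5⇒gr=5,Rb=0  c=6⇒Cb=0,th=3,odd=0
L=5*4+3=23  i=0*4+0*2+0=0

23,0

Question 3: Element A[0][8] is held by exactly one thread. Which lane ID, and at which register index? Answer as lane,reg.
r=0⇒gr=0,Rb=0  c=8⇒Cb=1,th=0,odd=0
L=0*4+0=0  i=1*4+0*2+0=4

0,4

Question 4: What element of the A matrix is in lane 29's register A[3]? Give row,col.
15,3

lane 29->29/4=7, 29 mod 4=1
i=3  r:7+8->15  c:2·1+1+0->3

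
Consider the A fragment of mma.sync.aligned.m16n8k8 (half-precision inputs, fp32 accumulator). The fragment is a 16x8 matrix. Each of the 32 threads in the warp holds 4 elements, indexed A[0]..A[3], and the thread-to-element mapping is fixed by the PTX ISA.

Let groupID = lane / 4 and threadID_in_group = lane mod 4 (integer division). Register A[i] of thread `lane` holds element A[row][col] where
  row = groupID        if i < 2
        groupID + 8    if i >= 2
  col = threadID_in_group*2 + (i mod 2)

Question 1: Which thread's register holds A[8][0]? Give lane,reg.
r=8->g=0,rb=1  c=0->t=0,b0=0
L=0*4+0=0  i=1*2+0=2

0,2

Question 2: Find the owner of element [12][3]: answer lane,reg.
17,3

r:12=>grp=4,rB=1  c:3=>tig=1,lo=1
L=4*4+1=17  i=1*2+1=3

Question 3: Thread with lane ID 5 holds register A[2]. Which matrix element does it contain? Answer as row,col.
9,2

lane 5→5/4=1, 5 mod 4=1
i=2  r:1+8→9  c:2·1+0→2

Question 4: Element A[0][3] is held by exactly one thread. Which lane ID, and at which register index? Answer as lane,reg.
r:0=>grp=0,rB=0  c:3=>tig=1,lo=1
L=0*4+1=1  i=0*2+1=1

1,1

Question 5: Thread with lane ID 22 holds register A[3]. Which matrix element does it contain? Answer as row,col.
lane 22: G=5 (22/4), T=2 (22%4)
i=3: r=5+8=13, c=2*2+1=5

13,5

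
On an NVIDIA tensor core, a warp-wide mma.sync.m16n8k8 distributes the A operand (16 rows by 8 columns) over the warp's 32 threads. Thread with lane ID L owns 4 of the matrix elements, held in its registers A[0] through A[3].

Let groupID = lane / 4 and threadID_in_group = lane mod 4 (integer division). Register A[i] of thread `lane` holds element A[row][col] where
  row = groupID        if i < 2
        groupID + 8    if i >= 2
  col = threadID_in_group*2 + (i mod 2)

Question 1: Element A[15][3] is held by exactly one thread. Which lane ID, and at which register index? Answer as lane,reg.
r: 15->gid=7,r8=1  c: 3->tid=1,i&1=1
L=7*4+1=29  i=1*2+1=3

29,3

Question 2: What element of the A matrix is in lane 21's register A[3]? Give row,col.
lane 21→21/4=5, 21 mod 4=1
i=3  r:5+8→13  c:2·1+1→3

13,3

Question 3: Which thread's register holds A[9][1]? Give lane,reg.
4,3

r: 9->gid=1,r8=1  c: 1->tid=0,i&1=1
L=1*4+0=4  i=1*2+1=3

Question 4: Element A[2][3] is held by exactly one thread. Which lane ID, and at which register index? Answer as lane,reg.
r=2→G=2,rhi=0  c=3→T=1,p=1
L=2*4+1=9  i=0*2+1=1

9,1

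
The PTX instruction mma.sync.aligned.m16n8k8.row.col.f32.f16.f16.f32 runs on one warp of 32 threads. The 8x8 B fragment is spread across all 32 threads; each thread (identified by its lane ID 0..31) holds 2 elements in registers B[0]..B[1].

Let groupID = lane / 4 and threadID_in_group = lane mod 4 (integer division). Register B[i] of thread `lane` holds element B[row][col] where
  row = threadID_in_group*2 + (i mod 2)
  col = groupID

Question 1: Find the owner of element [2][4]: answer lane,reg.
17,0

c: 4->gid=4  r: 2->tid=1,i&1=0
L=4*4+1=17  i=0=0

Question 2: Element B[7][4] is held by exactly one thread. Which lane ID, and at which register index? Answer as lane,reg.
c=4⇒gr=4  r=7⇒th=3,odd=1
L=4*4+3=19  i=1=1

19,1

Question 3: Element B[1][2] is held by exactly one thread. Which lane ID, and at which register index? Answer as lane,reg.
8,1

c: 2->gid=2  r: 1->tid=0,i&1=1
L=2*4+0=8  i=1=1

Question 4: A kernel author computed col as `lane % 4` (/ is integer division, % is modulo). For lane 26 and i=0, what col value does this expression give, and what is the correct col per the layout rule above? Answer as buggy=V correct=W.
buggy=2 correct=6

`lane % 4`[26,0]->2
26: g=6,t=2
[0] (2*2+0,6) = (4,6)
col: 2 vs 6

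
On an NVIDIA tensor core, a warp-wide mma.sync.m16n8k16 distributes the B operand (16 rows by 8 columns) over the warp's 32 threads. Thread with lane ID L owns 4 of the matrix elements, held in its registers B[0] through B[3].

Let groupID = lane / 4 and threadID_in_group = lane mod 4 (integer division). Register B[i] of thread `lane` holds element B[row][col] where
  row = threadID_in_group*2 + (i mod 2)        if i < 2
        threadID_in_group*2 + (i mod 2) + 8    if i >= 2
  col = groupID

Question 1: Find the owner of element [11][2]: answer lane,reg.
9,3

c:2=>grp=2  r:11=>rB=1,tig=1,lo=1
L=2*4+1=9  i=1*2+1=3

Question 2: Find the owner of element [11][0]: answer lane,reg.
c=0⇒gr=0  r=11⇒Rb=1,th=1,odd=1
L=0*4+1=1  i=1*2+1=3

1,3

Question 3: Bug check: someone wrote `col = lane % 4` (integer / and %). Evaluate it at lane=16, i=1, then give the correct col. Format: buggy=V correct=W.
buggy=0 correct=4

`lane % 4`[16,1]=>0
lane 16: grp=4 (16/4), tig=0 (16%4)
i=1: r=0*2+1+0=1, c=grp=4
col: 0 vs 4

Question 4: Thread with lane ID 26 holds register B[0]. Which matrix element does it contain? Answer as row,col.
4,6

26: grp=6,tig=2
[0] (2*2+0+0,6) = (4,6)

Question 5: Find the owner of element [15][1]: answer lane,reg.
c=1→G=1  r=15→rhi=1,T=3,p=1
L=1*4+3=7  i=1*2+1=3

7,3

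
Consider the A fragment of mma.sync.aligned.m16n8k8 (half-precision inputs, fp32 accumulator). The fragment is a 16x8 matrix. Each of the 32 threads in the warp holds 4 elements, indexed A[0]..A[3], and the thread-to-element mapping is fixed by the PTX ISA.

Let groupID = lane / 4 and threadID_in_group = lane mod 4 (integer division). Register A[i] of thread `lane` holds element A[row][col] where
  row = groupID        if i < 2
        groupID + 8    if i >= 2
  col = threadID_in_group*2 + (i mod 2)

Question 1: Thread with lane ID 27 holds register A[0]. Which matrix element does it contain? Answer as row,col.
6,6

lane 27->27/4=6, 27 mod 4=3
i=0  r:6+0->6  c:2·3+0->6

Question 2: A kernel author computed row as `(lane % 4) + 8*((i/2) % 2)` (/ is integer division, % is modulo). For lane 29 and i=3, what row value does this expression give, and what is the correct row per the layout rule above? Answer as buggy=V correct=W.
buggy=9 correct=15

`(lane % 4) + 8*((i/2) % 2)`[29,3]=>9
29: grp=7,tig=1
[3] (7+8,1*2+1) = (15,3)
row: 9 vs 15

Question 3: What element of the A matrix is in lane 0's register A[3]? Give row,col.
lane 0: g=0 (0/4), t=0 (0%4)
i=3: r=0+8=8, c=0*2+1=1

8,1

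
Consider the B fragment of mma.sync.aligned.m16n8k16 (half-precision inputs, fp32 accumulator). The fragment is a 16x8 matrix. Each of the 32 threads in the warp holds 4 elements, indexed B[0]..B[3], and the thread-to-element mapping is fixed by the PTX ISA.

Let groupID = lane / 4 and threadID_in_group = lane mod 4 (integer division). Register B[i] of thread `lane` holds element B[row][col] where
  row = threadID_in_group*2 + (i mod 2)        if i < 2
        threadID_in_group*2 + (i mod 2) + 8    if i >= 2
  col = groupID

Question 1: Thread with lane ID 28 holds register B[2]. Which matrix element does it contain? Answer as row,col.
8,7

L=28=>grp=28>>2=7, tig=28&3=0
[2]=>row 0·2+0+8=8  col grp=7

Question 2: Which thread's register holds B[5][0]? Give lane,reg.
2,1

c=0⇒gr=0  r=5⇒Rb=0,th=2,odd=1
L=0*4+2=2  i=0*2+1=1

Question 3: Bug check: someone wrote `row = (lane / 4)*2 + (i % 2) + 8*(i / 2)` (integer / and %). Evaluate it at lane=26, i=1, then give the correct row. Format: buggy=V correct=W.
`(lane / 4)*2 + (i % 2) + 8*(i / 2)`[26,1]=>13
lane 26=>26/4=6, 26 mod 4=2
i=1  r:2·2+1+0=>5  c:6
row: 13 vs 5

buggy=13 correct=5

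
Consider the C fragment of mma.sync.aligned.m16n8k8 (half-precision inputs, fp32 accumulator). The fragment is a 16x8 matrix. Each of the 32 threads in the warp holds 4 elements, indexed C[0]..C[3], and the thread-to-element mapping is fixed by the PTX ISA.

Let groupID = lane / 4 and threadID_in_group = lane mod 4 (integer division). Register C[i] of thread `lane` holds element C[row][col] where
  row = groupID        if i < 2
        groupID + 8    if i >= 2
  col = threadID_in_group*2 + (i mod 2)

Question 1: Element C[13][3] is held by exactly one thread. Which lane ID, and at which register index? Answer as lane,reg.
21,3

r=13->g=5,rb=1  c=3->t=1,b0=1
L=5*4+1=21  i=1*2+1=3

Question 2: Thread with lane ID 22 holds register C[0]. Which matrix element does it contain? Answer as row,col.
5,4

lane 22: gid=5 (22/4), tid=2 (22%4)
i=0: r=5+0=5, c=2*2+0=4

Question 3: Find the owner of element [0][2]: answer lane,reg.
1,0

r=0→G=0,rhi=0  c=2→T=1,p=0
L=0*4+1=1  i=0*2+0=0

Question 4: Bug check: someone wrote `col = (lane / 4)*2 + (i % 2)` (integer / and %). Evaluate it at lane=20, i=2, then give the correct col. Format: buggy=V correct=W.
`(lane / 4)*2 + (i % 2)`[20,2]=>10
L=20=>grp=20>>2=5, tig=20&3=0
[2]=>row 5+8=13  col 0·2+0=0
col: 10 vs 0

buggy=10 correct=0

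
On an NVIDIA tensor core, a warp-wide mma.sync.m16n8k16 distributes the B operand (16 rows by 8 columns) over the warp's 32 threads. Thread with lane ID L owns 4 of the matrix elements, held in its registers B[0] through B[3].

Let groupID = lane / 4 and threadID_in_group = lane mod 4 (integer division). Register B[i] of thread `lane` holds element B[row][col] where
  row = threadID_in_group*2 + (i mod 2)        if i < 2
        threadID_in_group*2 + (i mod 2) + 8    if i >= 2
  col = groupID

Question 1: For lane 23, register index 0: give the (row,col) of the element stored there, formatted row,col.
6,5

L=23->g=23>>2=5, t=23&3=3
[0]->row 3·2+0+0=6  col g=5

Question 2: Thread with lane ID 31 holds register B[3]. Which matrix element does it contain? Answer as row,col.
lane 31->31/4=7, 31 mod 4=3
i=3  r:2·3+1+8->15  c:7

15,7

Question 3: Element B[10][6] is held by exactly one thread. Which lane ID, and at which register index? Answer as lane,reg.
25,2

c:6=>grp=6  r:10=>rB=1,tig=1,lo=0
L=6*4+1=25  i=1*2+0=2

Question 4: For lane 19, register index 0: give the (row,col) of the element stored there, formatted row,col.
lane 19⇒19/4=4, 19 mod 4=3
i=0  r:2·3+0+0⇒6  c:4

6,4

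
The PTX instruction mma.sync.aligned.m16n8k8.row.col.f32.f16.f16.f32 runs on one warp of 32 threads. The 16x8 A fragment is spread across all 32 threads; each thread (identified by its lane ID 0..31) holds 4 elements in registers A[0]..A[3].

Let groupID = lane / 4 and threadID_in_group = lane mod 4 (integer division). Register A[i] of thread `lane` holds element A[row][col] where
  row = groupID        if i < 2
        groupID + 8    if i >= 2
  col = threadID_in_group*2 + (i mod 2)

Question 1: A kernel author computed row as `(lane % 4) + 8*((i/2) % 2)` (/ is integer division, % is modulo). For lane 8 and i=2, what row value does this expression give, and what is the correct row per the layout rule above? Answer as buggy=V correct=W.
buggy=8 correct=10

`(lane % 4) + 8*((i/2) % 2)`[8,2]=>8
8: grp=2,tig=0
[2] (2+8,0*2+0) = (10,0)
row: 8 vs 10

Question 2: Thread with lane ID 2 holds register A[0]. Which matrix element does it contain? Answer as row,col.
2: G=0,T=2
[0] (0+0,2*2+0) = (0,4)

0,4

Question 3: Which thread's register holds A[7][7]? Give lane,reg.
r: 7->gid=7,r8=0  c: 7->tid=3,i&1=1
L=7*4+3=31  i=0*2+1=1

31,1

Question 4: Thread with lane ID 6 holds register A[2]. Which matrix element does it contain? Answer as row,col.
9,4

L=6→G=6>>2=1, T=6&3=2
[2]→row 1+8=9  col 2·2+0=4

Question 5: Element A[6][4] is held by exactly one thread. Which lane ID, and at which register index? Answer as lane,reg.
26,0

r=6⇒gr=6,Rb=0  c=4⇒th=2,odd=0
L=6*4+2=26  i=0*2+0=0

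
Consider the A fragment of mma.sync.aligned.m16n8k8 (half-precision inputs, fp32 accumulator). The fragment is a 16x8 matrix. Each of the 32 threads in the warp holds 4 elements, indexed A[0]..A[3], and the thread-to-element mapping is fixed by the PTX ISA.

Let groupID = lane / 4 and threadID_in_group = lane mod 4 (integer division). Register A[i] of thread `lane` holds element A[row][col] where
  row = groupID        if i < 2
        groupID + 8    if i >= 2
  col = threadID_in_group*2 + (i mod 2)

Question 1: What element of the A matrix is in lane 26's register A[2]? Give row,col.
14,4

L=26=>grp=26>>2=6, tig=26&3=2
[2]=>row 6+8=14  col 2·2+0=4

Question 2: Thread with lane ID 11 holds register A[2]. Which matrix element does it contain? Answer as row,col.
lane 11->11/4=2, 11 mod 4=3
i=2  r:2+8->10  c:2·3+0->6

10,6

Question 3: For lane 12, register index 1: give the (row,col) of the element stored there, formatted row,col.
lane 12: gid=3 (12/4), tid=0 (12%4)
i=1: r=3+0=3, c=0*2+1=1

3,1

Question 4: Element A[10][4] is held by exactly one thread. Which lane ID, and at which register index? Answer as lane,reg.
r:10=>grp=2,rB=1  c:4=>tig=2,lo=0
L=2*4+2=10  i=1*2+0=2

10,2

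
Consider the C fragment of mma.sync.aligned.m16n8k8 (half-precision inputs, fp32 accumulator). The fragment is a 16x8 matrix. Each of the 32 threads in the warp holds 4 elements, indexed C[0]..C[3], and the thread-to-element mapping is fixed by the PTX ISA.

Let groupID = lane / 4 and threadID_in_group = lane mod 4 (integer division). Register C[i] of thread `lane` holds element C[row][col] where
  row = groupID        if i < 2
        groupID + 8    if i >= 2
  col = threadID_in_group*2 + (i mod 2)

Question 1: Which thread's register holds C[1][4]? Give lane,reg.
r=1⇒gr=1,Rb=0  c=4⇒th=2,odd=0
L=1*4+2=6  i=0*2+0=0

6,0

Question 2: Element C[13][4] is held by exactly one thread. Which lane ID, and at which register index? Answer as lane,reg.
r: 13->gid=5,r8=1  c: 4->tid=2,i&1=0
L=5*4+2=22  i=1*2+0=2

22,2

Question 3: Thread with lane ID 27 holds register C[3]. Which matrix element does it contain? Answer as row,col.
lane 27→27/4=6, 27 mod 4=3
i=3  r:6+8→14  c:2·3+1→7

14,7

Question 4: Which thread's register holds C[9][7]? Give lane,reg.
r:9=>grp=1,rB=1  c:7=>tig=3,lo=1
L=1*4+3=7  i=1*2+1=3

7,3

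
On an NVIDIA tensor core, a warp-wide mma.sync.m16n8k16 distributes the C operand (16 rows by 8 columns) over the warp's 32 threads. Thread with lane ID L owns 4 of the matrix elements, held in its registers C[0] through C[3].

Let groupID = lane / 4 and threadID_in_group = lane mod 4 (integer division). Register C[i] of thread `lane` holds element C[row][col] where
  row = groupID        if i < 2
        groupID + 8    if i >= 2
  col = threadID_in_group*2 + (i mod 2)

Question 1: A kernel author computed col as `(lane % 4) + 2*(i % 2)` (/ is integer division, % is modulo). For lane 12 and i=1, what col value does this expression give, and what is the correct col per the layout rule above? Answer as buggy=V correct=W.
`(lane % 4) + 2*(i % 2)`[12,1]->2
12: g=3,t=0
[1] (3+0,0*2+1) = (3,1)
col: 2 vs 1

buggy=2 correct=1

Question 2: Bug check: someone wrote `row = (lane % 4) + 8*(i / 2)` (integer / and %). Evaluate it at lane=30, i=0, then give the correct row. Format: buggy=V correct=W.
buggy=2 correct=7

`(lane % 4) + 8*(i / 2)`[30,0]->2
lane 30->30/4=7, 30 mod 4=2
i=0  r:7+0->7  c:2·2+0->4
row: 2 vs 7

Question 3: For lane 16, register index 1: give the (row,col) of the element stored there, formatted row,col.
4,1

lane 16->16/4=4, 16 mod 4=0
i=1  r:4+0->4  c:2·0+1->1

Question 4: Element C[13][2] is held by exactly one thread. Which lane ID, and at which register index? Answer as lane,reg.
r=13->g=5,rb=1  c=2->t=1,b0=0
L=5*4+1=21  i=1*2+0=2

21,2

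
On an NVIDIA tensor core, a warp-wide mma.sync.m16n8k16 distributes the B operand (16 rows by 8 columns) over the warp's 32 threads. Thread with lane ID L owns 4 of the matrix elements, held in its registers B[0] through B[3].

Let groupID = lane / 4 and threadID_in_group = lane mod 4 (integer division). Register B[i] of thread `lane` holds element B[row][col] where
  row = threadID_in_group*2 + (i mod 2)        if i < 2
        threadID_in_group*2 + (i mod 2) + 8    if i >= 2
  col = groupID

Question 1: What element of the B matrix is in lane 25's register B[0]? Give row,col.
2,6

L=25->gid=25>>2=6, tid=25&3=1
[0]->row 1·2+0+0=2  col gid=6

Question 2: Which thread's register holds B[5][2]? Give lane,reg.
c:2=>grp=2  r:5=>rB=0,tig=2,lo=1
L=2*4+2=10  i=0*2+1=1

10,1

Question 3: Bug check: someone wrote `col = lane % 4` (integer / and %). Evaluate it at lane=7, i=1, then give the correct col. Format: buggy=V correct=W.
buggy=3 correct=1

`lane % 4`[7,1]->3
7: g=1,t=3
[1] (3*2+1+0,1) = (7,1)
col: 3 vs 1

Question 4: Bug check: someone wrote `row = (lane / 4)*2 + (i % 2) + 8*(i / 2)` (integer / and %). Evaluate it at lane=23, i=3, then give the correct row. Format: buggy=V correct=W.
`(lane / 4)*2 + (i % 2) + 8*(i / 2)`[23,3]->19
lane 23->23/4=5, 23 mod 4=3
i=3  r:2·3+1+8->15  c:5
row: 19 vs 15

buggy=19 correct=15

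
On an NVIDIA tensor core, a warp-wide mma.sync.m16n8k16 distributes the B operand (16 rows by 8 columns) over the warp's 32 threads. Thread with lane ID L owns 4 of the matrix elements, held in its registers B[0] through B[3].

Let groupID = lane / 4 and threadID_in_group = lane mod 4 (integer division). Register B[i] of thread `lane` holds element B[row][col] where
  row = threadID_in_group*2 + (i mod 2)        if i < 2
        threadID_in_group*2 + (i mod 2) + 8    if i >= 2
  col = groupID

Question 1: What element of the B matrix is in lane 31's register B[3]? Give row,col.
31: gr=7,th=3
[3] (3*2+1+8,7) = (15,7)

15,7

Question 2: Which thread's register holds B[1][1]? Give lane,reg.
c=1→G=1  r=1→rhi=0,T=0,p=1
L=1*4+0=4  i=0*2+1=1

4,1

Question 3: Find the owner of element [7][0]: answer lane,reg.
3,1

c:0=>grp=0  r:7=>rB=0,tig=3,lo=1
L=0*4+3=3  i=0*2+1=1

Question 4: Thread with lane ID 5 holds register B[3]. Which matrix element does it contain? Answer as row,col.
L=5=>grp=5>>2=1, tig=5&3=1
[3]=>row 1·2+1+8=11  col grp=1

11,1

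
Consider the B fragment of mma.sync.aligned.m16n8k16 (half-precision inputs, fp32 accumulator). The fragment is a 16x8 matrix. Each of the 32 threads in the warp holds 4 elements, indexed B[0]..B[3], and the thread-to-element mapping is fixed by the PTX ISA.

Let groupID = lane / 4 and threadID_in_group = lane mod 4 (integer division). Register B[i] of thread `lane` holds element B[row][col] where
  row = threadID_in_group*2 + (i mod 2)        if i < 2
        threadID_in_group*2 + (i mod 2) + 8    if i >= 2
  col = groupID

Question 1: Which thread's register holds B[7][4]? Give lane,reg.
c: 4->gid=4  r: 7->r8=0,tid=3,i&1=1
L=4*4+3=19  i=0*2+1=1

19,1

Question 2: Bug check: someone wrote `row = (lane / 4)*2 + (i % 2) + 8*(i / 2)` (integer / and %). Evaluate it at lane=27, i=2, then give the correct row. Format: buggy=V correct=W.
buggy=20 correct=14

`(lane / 4)*2 + (i % 2) + 8*(i / 2)`[27,2]->20
lane 27->27/4=6, 27 mod 4=3
i=2  r:2·3+0+8->14  c:6
row: 20 vs 14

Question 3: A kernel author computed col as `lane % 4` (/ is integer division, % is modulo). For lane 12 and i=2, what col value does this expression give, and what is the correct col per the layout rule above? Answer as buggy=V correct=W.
buggy=0 correct=3

`lane % 4`[12,2]->0
L=12->g=12>>2=3, t=12&3=0
[2]->row 0·2+0+8=8  col g=3
col: 0 vs 3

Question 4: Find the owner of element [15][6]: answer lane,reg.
27,3

c:6=>grp=6  r:15=>rB=1,tig=3,lo=1
L=6*4+3=27  i=1*2+1=3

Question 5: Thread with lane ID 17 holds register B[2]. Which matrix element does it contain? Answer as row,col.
17: gr=4,th=1
[2] (1*2+0+8,4) = (10,4)

10,4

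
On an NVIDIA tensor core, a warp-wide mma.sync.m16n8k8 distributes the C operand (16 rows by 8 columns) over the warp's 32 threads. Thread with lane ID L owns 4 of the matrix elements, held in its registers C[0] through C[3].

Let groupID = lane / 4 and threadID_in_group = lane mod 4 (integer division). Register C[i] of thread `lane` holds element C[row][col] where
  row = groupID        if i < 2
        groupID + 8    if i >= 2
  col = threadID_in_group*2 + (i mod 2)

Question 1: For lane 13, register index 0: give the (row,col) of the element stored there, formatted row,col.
L=13→G=13>>2=3, T=13&3=1
[0]→row 3+0=3  col 1·2+0=2

3,2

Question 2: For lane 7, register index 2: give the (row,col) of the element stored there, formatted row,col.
7: grp=1,tig=3
[2] (1+8,3*2+0) = (9,6)

9,6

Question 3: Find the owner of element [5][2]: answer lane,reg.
21,0

r=5->g=5,rb=0  c=2->t=1,b0=0
L=5*4+1=21  i=0*2+0=0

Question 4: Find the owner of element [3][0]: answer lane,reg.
12,0

r=3->g=3,rb=0  c=0->t=0,b0=0
L=3*4+0=12  i=0*2+0=0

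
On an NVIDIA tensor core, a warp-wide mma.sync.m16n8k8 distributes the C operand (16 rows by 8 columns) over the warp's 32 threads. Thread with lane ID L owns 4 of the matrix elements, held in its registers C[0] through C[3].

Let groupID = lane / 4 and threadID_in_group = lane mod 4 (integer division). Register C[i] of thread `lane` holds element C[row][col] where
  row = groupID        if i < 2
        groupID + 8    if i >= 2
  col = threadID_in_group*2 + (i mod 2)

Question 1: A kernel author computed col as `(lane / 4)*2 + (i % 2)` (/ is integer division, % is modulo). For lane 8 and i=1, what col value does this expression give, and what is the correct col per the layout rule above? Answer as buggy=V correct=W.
`(lane / 4)*2 + (i % 2)`[8,1]->5
L=8->gid=8>>2=2, tid=8&3=0
[1]->row 2+0=2  col 0·2+1=1
col: 5 vs 1

buggy=5 correct=1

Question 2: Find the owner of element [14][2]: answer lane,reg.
25,2

r: 14->gid=6,r8=1  c: 2->tid=1,i&1=0
L=6*4+1=25  i=1*2+0=2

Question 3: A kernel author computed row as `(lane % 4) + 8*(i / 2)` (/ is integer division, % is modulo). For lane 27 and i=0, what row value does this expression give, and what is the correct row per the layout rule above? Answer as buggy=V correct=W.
buggy=3 correct=6

`(lane % 4) + 8*(i / 2)`[27,0]⇒3
lane 27: gr=6 (27/4), th=3 (27%4)
i=0: r=6+0=6, c=3*2+0=6
row: 3 vs 6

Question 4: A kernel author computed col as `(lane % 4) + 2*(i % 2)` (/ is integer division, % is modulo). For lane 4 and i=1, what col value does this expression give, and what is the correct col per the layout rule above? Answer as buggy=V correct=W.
buggy=2 correct=1

`(lane % 4) + 2*(i % 2)`[4,1]→2
lane 4: G=1 (4/4), T=0 (4%4)
i=1: r=1+0=1, c=0*2+1=1
col: 2 vs 1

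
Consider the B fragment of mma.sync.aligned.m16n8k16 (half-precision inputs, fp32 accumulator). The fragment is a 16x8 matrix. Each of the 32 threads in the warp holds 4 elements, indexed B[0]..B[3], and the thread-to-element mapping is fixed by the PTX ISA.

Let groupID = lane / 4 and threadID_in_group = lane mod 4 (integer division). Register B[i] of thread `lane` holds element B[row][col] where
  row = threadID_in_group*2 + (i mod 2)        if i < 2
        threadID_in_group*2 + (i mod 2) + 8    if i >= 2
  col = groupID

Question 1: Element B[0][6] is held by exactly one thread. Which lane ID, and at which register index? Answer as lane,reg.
24,0

c=6⇒gr=6  r=0⇒Rb=0,th=0,odd=0
L=6*4+0=24  i=0*2+0=0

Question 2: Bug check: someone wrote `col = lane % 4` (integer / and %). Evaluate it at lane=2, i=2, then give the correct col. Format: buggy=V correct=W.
buggy=2 correct=0

`lane % 4`[2,2]⇒2
lane 2: gr=0 (2/4), th=2 (2%4)
i=2: r=2*2+0+8=12, c=gr=0
col: 2 vs 0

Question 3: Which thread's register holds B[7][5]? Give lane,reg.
c=5->g=5  r=7->rb=0,t=3,b0=1
L=5*4+3=23  i=0*2+1=1

23,1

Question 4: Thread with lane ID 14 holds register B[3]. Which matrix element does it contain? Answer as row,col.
13,3

14: grp=3,tig=2
[3] (2*2+1+8,3) = (13,3)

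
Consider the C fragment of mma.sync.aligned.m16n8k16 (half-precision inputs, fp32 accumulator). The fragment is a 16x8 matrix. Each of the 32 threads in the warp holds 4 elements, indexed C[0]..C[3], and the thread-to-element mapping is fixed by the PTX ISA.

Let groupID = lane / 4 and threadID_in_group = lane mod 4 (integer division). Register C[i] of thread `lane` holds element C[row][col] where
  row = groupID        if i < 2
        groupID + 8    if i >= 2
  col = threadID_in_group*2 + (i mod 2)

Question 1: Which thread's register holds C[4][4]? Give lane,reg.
r=4⇒gr=4,Rb=0  c=4⇒th=2,odd=0
L=4*4+2=18  i=0*2+0=0

18,0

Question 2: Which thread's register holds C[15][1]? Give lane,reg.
r: 15->gid=7,r8=1  c: 1->tid=0,i&1=1
L=7*4+0=28  i=1*2+1=3

28,3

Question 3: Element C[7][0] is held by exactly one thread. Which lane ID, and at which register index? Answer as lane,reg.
28,0

r=7⇒gr=7,Rb=0  c=0⇒th=0,odd=0
L=7*4+0=28  i=0*2+0=0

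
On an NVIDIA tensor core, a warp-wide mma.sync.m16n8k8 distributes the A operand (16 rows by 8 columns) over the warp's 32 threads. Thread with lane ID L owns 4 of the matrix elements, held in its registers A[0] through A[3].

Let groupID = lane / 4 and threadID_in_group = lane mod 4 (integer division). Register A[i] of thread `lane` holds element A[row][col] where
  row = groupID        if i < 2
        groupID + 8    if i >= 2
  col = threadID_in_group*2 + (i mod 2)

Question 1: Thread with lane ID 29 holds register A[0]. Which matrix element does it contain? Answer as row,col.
lane 29: gr=7 (29/4), th=1 (29%4)
i=0: r=7+0=7, c=1*2+0=2

7,2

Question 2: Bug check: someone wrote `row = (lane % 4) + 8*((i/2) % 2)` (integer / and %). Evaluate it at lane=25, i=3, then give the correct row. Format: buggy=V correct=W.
buggy=9 correct=14

`(lane % 4) + 8*((i/2) % 2)`[25,3]→9
L=25→G=25>>2=6, T=25&3=1
[3]→row 6+8=14  col 1·2+1=3
row: 9 vs 14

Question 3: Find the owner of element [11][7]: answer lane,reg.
r: 11->gid=3,r8=1  c: 7->tid=3,i&1=1
L=3*4+3=15  i=1*2+1=3

15,3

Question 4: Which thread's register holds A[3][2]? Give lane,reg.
13,0

r=3→G=3,rhi=0  c=2→T=1,p=0
L=3*4+1=13  i=0*2+0=0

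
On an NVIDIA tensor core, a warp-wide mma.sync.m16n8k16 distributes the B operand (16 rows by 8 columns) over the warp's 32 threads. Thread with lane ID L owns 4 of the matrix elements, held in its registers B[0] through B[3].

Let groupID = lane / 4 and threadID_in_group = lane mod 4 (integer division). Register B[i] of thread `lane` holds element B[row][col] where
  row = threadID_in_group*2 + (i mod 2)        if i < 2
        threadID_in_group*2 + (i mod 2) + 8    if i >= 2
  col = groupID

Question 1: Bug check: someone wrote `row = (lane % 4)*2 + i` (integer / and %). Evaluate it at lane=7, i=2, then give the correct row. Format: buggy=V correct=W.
buggy=8 correct=14

`(lane % 4)*2 + i`[7,2]->8
L=7->g=7>>2=1, t=7&3=3
[2]->row 3·2+0+8=14  col g=1
row: 8 vs 14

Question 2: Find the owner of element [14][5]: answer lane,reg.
c:5=>grp=5  r:14=>rB=1,tig=3,lo=0
L=5*4+3=23  i=1*2+0=2

23,2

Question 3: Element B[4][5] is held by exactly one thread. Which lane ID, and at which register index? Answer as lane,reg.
c:5=>grp=5  r:4=>rB=0,tig=2,lo=0
L=5*4+2=22  i=0*2+0=0

22,0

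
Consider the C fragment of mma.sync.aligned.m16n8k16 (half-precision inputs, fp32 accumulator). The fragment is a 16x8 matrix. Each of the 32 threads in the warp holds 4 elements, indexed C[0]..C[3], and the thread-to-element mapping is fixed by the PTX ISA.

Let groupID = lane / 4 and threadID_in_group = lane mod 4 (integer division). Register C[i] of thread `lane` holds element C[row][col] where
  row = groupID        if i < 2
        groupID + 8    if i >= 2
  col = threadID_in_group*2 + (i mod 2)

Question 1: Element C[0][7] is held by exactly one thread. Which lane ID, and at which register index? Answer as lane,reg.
3,1

r:0=>grp=0,rB=0  c:7=>tig=3,lo=1
L=0*4+3=3  i=0*2+1=1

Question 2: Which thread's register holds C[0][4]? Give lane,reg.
2,0

r=0⇒gr=0,Rb=0  c=4⇒th=2,odd=0
L=0*4+2=2  i=0*2+0=0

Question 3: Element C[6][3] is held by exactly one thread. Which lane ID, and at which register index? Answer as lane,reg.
25,1

r=6⇒gr=6,Rb=0  c=3⇒th=1,odd=1
L=6*4+1=25  i=0*2+1=1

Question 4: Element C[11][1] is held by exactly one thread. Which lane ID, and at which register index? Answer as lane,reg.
12,3

r:11=>grp=3,rB=1  c:1=>tig=0,lo=1
L=3*4+0=12  i=1*2+1=3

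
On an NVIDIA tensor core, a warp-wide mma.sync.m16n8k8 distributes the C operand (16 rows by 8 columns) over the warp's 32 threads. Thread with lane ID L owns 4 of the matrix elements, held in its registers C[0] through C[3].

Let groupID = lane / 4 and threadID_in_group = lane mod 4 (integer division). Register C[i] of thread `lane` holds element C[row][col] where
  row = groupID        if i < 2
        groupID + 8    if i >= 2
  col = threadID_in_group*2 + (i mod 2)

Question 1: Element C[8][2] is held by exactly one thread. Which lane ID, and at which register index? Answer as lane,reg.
r=8→G=0,rhi=1  c=2→T=1,p=0
L=0*4+1=1  i=1*2+0=2

1,2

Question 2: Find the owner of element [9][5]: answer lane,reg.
6,3

r=9→G=1,rhi=1  c=5→T=2,p=1
L=1*4+2=6  i=1*2+1=3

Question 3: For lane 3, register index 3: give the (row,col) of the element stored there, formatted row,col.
L=3=>grp=3>>2=0, tig=3&3=3
[3]=>row 0+8=8  col 3·2+1=7

8,7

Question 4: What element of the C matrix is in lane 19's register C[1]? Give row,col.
4,7

L=19⇒gr=19>>2=4, th=19&3=3
[1]⇒row 4+0=4  col 3·2+1=7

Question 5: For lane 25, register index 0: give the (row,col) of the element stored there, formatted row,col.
lane 25⇒25/4=6, 25 mod 4=1
i=0  r:6+0⇒6  c:2·1+0⇒2

6,2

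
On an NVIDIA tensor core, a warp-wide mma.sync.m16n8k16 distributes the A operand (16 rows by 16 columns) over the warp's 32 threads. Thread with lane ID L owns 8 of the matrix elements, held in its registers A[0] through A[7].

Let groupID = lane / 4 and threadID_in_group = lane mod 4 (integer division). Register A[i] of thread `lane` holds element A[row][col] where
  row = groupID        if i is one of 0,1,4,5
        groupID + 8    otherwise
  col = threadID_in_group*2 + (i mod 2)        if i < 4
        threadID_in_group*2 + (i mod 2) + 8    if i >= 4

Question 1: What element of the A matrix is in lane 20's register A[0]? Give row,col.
5,0

20: gr=5,th=0
[0] (5+0,0*2+0+0) = (5,0)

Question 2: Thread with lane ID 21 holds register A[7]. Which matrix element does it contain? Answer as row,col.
13,11

lane 21⇒21/4=5, 21 mod 4=1
i=7  r:5+8⇒13  c:2·1+1+8⇒11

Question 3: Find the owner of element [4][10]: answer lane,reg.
r=4->g=4,rb=0  c=10->cb=1,t=1,b0=0
L=4*4+1=17  i=1*4+0*2+0=4

17,4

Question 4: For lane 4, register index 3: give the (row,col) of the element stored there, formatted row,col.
lane 4->4/4=1, 4 mod 4=0
i=3  r:1+8->9  c:2·0+1+0->1

9,1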